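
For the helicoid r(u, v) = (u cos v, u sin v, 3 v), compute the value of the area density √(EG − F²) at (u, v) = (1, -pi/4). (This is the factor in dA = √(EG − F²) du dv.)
√(EG − F²)|_{(1, -pi/4)} = sqrt(10)

E = 1, F = 0, G = u^2 + 9, so EG − F² = u^2 + 9. Taking the positive square root: √(EG − F²) = sqrt(u^2 + 9). At (u, v) = (1, -pi/4): sqrt(10).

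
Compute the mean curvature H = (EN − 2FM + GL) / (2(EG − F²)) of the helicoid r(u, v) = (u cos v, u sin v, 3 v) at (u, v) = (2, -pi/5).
H = 0

With E = 1, F = 0, G = u^2 + 9, L = 0, M = -3/sqrt(u^2 + 9), N = 0, assemble
  H = (EN − 2FM + GL) / (2(EG − F²)) = 0.
At (u, v) = (2, -pi/5): H = 0.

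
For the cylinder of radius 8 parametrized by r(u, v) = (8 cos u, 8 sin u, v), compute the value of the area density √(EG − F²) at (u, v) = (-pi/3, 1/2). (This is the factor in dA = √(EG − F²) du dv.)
√(EG − F²)|_{(-pi/3, 1/2)} = 8

E = 64, F = 0, G = 1, so EG − F² = 64. Taking the positive square root: √(EG − F²) = 8. At (u, v) = (-pi/3, 1/2): 8.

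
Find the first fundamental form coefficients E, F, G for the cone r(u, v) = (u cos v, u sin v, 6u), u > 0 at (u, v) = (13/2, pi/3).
E = 37;  F = 0;  G = 169/4

Partials: r_u = (cos(v), sin(v), 6), r_v = (-u*sin(v), u*cos(v), 0). As functions of (u, v):
  E = r_u · r_u = 37,
  F = r_u · r_v = 0,
  G = r_v · r_v = u^2.
Evaluating at (u, v) = (13/2, pi/3): E = 37, F = 0, G = 169/4.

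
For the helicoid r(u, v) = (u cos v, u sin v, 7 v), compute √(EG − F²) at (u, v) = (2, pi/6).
√(EG − F²)|_{(2, pi/6)} = sqrt(53)

E = 1, F = 0, G = u^2 + 49; EG − F² = u^2 + 49; √(EG − F²) = sqrt(u^2 + 49). At the given point: sqrt(53).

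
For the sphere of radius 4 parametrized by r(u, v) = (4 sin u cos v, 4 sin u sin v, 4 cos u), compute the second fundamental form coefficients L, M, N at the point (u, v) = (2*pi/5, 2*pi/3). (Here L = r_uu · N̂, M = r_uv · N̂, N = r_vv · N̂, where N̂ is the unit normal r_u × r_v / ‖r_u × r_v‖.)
L = -4;  M = 0;  N = -5/2 - sqrt(5)/2

Compute the unit normal N̂(u, v) = (sin(u)^2*cos(v)/Abs(sin(u)), sin(u)^2*sin(v)/Abs(sin(u)), sin(2*u)/(2*Abs(sin(u)))), and the second partials r_uu, r_uv, r_vv. Take dot products:
  L(u, v) = r_uu · N̂ = -4*sin(u)/Abs(sin(u)),
  M(u, v) = r_uv · N̂ = 0,
  N(u, v) = r_vv · N̂ = -4*sin(u)^3/Abs(sin(u)).
Evaluating at (u, v) = (2*pi/5, 2*pi/3):
  L = -4, M = 0, N = -5/2 - sqrt(5)/2.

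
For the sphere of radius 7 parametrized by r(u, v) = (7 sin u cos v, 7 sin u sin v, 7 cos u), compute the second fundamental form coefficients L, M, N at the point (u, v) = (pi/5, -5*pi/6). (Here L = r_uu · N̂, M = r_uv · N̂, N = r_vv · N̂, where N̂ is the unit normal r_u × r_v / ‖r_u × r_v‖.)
L = -7;  M = 0;  N = -35/8 + 7*sqrt(5)/8

Compute the unit normal N̂(u, v) = (sin(u)^2*cos(v)/Abs(sin(u)), sin(u)^2*sin(v)/Abs(sin(u)), sin(2*u)/(2*Abs(sin(u)))), and the second partials r_uu, r_uv, r_vv. Take dot products:
  L(u, v) = r_uu · N̂ = -7*sin(u)/Abs(sin(u)),
  M(u, v) = r_uv · N̂ = 0,
  N(u, v) = r_vv · N̂ = -7*sin(u)^3/Abs(sin(u)).
Evaluating at (u, v) = (pi/5, -5*pi/6):
  L = -7, M = 0, N = -35/8 + 7*sqrt(5)/8.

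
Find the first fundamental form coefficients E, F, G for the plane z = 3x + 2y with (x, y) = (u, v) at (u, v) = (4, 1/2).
E = 10;  F = 6;  G = 5

Partials: r_u = (1, 0, 3), r_v = (0, 1, 2). As functions of (u, v):
  E = r_u · r_u = 10,
  F = r_u · r_v = 6,
  G = r_v · r_v = 5.
Evaluating at (u, v) = (4, 1/2): E = 10, F = 6, G = 5.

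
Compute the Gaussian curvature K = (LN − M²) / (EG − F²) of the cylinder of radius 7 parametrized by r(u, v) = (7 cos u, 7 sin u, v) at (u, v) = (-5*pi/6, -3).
K = 0

Coefficients of the first fundamental form: E = 49, F = 0, G = 1.
Coefficients of the second fundamental form: L = -7, M = 0, N = 0.
Assemble K = (LN − M²)/(EG − F²) = 0. At (u, v) = (-5*pi/6, -3): K = 0.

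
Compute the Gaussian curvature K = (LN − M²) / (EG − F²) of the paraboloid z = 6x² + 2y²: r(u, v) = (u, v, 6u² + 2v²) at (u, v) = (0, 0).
K = 48

Coefficients of the first fundamental form: E = 144*u^2 + 1, F = 48*u*v, G = 16*v^2 + 1.
Coefficients of the second fundamental form: L = 12/sqrt(144*u^2 + 16*v^2 + 1), M = 0, N = 4/sqrt(144*u^2 + 16*v^2 + 1).
Assemble K = (LN − M²)/(EG − F²) = 48/(20736*u^4 + 4608*u^2*v^2 + 288*u^2 + 256*v^4 + 32*v^2 + 1). At (u, v) = (0, 0): K = 48.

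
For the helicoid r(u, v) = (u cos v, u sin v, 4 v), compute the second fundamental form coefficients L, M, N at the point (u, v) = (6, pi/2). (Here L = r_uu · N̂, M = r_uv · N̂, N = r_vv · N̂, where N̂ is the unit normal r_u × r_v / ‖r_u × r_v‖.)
L = 0;  M = -2*sqrt(13)/13;  N = 0

Compute the unit normal N̂(u, v) = (4*sin(v)/sqrt(u^2 + 16), -4*cos(v)/sqrt(u^2 + 16), u/sqrt(u^2 + 16)), and the second partials r_uu, r_uv, r_vv. Take dot products:
  L(u, v) = r_uu · N̂ = 0,
  M(u, v) = r_uv · N̂ = -4/sqrt(u^2 + 16),
  N(u, v) = r_vv · N̂ = 0.
Evaluating at (u, v) = (6, pi/2):
  L = 0, M = -2*sqrt(13)/13, N = 0.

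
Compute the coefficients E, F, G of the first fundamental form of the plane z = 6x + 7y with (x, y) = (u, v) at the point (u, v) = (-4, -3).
E = 37;  F = 42;  G = 50

Partials: r_u = (1, 0, 6), r_v = (0, 1, 7). As functions of (u, v):
  E = r_u · r_u = 37,
  F = r_u · r_v = 42,
  G = r_v · r_v = 50.
Evaluating at (u, v) = (-4, -3): E = 37, F = 42, G = 50.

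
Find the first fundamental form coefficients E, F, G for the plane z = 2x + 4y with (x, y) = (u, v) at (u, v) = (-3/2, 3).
E = 5;  F = 8;  G = 17

Partials: r_u = (1, 0, 2), r_v = (0, 1, 4). As functions of (u, v):
  E = r_u · r_u = 5,
  F = r_u · r_v = 8,
  G = r_v · r_v = 17.
Evaluating at (u, v) = (-3/2, 3): E = 5, F = 8, G = 17.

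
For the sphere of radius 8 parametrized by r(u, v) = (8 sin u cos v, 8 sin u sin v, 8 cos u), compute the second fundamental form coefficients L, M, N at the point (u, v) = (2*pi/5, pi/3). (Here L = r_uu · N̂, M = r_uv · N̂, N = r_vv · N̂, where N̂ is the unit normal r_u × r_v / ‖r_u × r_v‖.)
L = -8;  M = 0;  N = -5 - sqrt(5)

Compute the unit normal N̂(u, v) = (sin(u)^2*cos(v)/Abs(sin(u)), sin(u)^2*sin(v)/Abs(sin(u)), sin(2*u)/(2*Abs(sin(u)))), and the second partials r_uu, r_uv, r_vv. Take dot products:
  L(u, v) = r_uu · N̂ = -8*sin(u)/Abs(sin(u)),
  M(u, v) = r_uv · N̂ = 0,
  N(u, v) = r_vv · N̂ = -8*sin(u)^3/Abs(sin(u)).
Evaluating at (u, v) = (2*pi/5, pi/3):
  L = -8, M = 0, N = -5 - sqrt(5).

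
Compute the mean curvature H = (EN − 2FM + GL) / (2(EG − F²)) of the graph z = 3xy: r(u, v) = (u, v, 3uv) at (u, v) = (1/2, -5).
H = 540*sqrt(913)/833569

With E = 9*v^2 + 1, F = 9*u*v, G = 9*u^2 + 1, L = 0, M = 3/sqrt(9*u^2 + 9*v^2 + 1), N = 0, assemble
  H = (EN − 2FM + GL) / (2(EG − F²)) = -27*u*v/(9*u^2 + 9*v^2 + 1)^(3/2).
At (u, v) = (1/2, -5): H = 540*sqrt(913)/833569.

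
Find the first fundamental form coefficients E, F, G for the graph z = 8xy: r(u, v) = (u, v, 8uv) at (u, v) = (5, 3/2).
E = 145;  F = 480;  G = 1601

Partials: r_u = (1, 0, 8*v), r_v = (0, 1, 8*u). As functions of (u, v):
  E = r_u · r_u = 64*v^2 + 1,
  F = r_u · r_v = 64*u*v,
  G = r_v · r_v = 64*u^2 + 1.
Evaluating at (u, v) = (5, 3/2): E = 145, F = 480, G = 1601.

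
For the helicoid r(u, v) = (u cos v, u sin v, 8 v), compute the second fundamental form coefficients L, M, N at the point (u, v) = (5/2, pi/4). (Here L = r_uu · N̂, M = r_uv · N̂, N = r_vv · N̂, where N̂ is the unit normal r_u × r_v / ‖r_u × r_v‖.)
L = 0;  M = -16*sqrt(281)/281;  N = 0

Compute the unit normal N̂(u, v) = (8*sin(v)/sqrt(u^2 + 64), -8*cos(v)/sqrt(u^2 + 64), u/sqrt(u^2 + 64)), and the second partials r_uu, r_uv, r_vv. Take dot products:
  L(u, v) = r_uu · N̂ = 0,
  M(u, v) = r_uv · N̂ = -8/sqrt(u^2 + 64),
  N(u, v) = r_vv · N̂ = 0.
Evaluating at (u, v) = (5/2, pi/4):
  L = 0, M = -16*sqrt(281)/281, N = 0.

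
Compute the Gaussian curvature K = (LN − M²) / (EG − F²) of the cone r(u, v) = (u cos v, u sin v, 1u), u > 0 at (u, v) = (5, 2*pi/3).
K = 0

Coefficients of the first fundamental form: E = 2, F = 0, G = u^2.
Coefficients of the second fundamental form: L = 0, M = 0, N = sqrt(2)*u^2/(2*Abs(u)).
Assemble K = (LN − M²)/(EG − F²) = 0. At (u, v) = (5, 2*pi/3): K = 0.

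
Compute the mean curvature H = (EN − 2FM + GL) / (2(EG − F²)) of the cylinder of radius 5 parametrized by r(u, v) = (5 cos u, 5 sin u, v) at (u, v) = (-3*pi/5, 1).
H = -1/10

With E = 25, F = 0, G = 1, L = -5, M = 0, N = 0, assemble
  H = (EN − 2FM + GL) / (2(EG − F²)) = -1/10.
At (u, v) = (-3*pi/5, 1): H = -1/10.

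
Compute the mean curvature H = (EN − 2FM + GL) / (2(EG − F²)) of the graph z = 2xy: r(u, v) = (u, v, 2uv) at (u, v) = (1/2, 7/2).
H = -14*sqrt(51)/2601

With E = 4*v^2 + 1, F = 4*u*v, G = 4*u^2 + 1, L = 0, M = 2/sqrt(4*u^2 + 4*v^2 + 1), N = 0, assemble
  H = (EN − 2FM + GL) / (2(EG − F²)) = -8*u*v/(4*u^2 + 4*v^2 + 1)^(3/2).
At (u, v) = (1/2, 7/2): H = -14*sqrt(51)/2601.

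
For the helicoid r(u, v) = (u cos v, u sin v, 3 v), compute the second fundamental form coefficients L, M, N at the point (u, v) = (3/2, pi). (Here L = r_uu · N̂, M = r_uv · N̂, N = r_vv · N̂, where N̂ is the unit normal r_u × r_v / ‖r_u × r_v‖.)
L = 0;  M = -2*sqrt(5)/5;  N = 0

Compute the unit normal N̂(u, v) = (3*sin(v)/sqrt(u^2 + 9), -3*cos(v)/sqrt(u^2 + 9), u/sqrt(u^2 + 9)), and the second partials r_uu, r_uv, r_vv. Take dot products:
  L(u, v) = r_uu · N̂ = 0,
  M(u, v) = r_uv · N̂ = -3/sqrt(u^2 + 9),
  N(u, v) = r_vv · N̂ = 0.
Evaluating at (u, v) = (3/2, pi):
  L = 0, M = -2*sqrt(5)/5, N = 0.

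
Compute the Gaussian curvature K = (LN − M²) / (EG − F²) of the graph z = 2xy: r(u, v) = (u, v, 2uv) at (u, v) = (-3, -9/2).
K = -1/3481

Coefficients of the first fundamental form: E = 4*v^2 + 1, F = 4*u*v, G = 4*u^2 + 1.
Coefficients of the second fundamental form: L = 0, M = 2/sqrt(4*u^2 + 4*v^2 + 1), N = 0.
Assemble K = (LN − M²)/(EG − F²) = -4/(16*u^4 + 32*u^2*v^2 + 8*u^2 + 16*v^4 + 8*v^2 + 1). At (u, v) = (-3, -9/2): K = -1/3481.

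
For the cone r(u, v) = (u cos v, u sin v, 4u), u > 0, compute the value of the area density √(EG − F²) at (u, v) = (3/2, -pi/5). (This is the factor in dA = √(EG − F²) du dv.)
√(EG − F²)|_{(3/2, -pi/5)} = 3*sqrt(17)/2

E = 17, F = 0, G = u^2, so EG − F² = 17*u^2. Taking the positive square root: √(EG − F²) = sqrt(17)*Abs(u). At (u, v) = (3/2, -pi/5): 3*sqrt(17)/2.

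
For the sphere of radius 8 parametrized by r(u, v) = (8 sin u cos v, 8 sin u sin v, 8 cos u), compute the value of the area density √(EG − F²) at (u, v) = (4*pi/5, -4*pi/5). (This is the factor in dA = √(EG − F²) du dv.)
√(EG − F²)|_{(4*pi/5, -4*pi/5)} = 16*sqrt(10 - 2*sqrt(5))

E = 64, F = 0, G = 64*sin(u)^2, so EG − F² = 4096*sin(u)^2. Taking the positive square root: √(EG − F²) = 64*Abs(sin(u)). At (u, v) = (4*pi/5, -4*pi/5): 16*sqrt(10 - 2*sqrt(5)).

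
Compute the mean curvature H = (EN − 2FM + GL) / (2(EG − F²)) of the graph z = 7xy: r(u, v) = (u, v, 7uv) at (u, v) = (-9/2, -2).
H = -24696*sqrt(4757)/22629049

With E = 49*v^2 + 1, F = 49*u*v, G = 49*u^2 + 1, L = 0, M = 7/sqrt(49*u^2 + 49*v^2 + 1), N = 0, assemble
  H = (EN − 2FM + GL) / (2(EG − F²)) = -343*u*v/(49*u^2 + 49*v^2 + 1)^(3/2).
At (u, v) = (-9/2, -2): H = -24696*sqrt(4757)/22629049.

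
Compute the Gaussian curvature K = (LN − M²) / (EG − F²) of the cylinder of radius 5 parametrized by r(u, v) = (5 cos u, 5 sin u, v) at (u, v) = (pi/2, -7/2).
K = 0

Coefficients of the first fundamental form: E = 25, F = 0, G = 1.
Coefficients of the second fundamental form: L = -5, M = 0, N = 0.
Assemble K = (LN − M²)/(EG − F²) = 0. At (u, v) = (pi/2, -7/2): K = 0.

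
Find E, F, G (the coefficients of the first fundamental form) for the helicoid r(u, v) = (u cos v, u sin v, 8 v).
E = 1;  F = 0;  G = u^2 + 64

Compute partials: r_u = (cos(v), sin(v), 0), r_v = (-u*sin(v), u*cos(v), 8). Then
  E = r_u · r_u = 1,
  F = r_u · r_v = 0,
  G = r_v · r_v = u^2 + 64.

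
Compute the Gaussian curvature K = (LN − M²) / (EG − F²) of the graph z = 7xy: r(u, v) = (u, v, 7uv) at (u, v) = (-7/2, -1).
K = -784/6765201

Coefficients of the first fundamental form: E = 49*v^2 + 1, F = 49*u*v, G = 49*u^2 + 1.
Coefficients of the second fundamental form: L = 0, M = 7/sqrt(49*u^2 + 49*v^2 + 1), N = 0.
Assemble K = (LN − M²)/(EG − F²) = -49/(2401*u^4 + 4802*u^2*v^2 + 98*u^2 + 2401*v^4 + 98*v^2 + 1). At (u, v) = (-7/2, -1): K = -784/6765201.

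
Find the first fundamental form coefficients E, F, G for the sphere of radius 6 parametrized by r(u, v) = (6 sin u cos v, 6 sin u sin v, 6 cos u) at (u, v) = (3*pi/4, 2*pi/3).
E = 36;  F = 0;  G = 18

Partials: r_u = (6*cos(u)*cos(v), 6*sin(v)*cos(u), -6*sin(u)), r_v = (-6*sin(u)*sin(v), 6*sin(u)*cos(v), 0). As functions of (u, v):
  E = r_u · r_u = 36,
  F = r_u · r_v = 0,
  G = r_v · r_v = 36*sin(u)^2.
Evaluating at (u, v) = (3*pi/4, 2*pi/3): E = 36, F = 0, G = 18.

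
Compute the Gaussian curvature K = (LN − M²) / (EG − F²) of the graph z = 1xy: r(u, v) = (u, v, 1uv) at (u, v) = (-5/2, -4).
K = -16/8649

Coefficients of the first fundamental form: E = v^2 + 1, F = u*v, G = u^2 + 1.
Coefficients of the second fundamental form: L = 0, M = 1/sqrt(u^2 + v^2 + 1), N = 0.
Assemble K = (LN − M²)/(EG − F²) = 1/((u^2*v^2 - (u^2 + 1)*(v^2 + 1))*(u^2 + v^2 + 1)). At (u, v) = (-5/2, -4): K = -16/8649.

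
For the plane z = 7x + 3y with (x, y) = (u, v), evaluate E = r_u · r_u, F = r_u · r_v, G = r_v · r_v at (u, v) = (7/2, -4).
E = 50;  F = 21;  G = 10

Partials: r_u = (1, 0, 7), r_v = (0, 1, 3). As functions of (u, v):
  E = r_u · r_u = 50,
  F = r_u · r_v = 21,
  G = r_v · r_v = 10.
Evaluating at (u, v) = (7/2, -4): E = 50, F = 21, G = 10.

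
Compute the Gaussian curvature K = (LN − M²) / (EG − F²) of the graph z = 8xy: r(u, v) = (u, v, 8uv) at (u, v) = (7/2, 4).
K = -64/3272481

Coefficients of the first fundamental form: E = 64*v^2 + 1, F = 64*u*v, G = 64*u^2 + 1.
Coefficients of the second fundamental form: L = 0, M = 8/sqrt(64*u^2 + 64*v^2 + 1), N = 0.
Assemble K = (LN − M²)/(EG − F²) = -64/(4096*u^4 + 8192*u^2*v^2 + 128*u^2 + 4096*v^4 + 128*v^2 + 1). At (u, v) = (7/2, 4): K = -64/3272481.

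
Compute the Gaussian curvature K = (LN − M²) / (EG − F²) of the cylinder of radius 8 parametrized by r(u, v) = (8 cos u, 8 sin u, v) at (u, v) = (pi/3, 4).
K = 0

Coefficients of the first fundamental form: E = 64, F = 0, G = 1.
Coefficients of the second fundamental form: L = -8, M = 0, N = 0.
Assemble K = (LN − M²)/(EG − F²) = 0. At (u, v) = (pi/3, 4): K = 0.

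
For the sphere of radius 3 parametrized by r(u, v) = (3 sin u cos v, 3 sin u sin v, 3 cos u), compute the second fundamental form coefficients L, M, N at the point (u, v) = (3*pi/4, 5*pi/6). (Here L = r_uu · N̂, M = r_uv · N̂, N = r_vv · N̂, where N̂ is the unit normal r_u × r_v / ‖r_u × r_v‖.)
L = -3;  M = 0;  N = -3/2

Compute the unit normal N̂(u, v) = (sin(u)^2*cos(v)/Abs(sin(u)), sin(u)^2*sin(v)/Abs(sin(u)), sin(2*u)/(2*Abs(sin(u)))), and the second partials r_uu, r_uv, r_vv. Take dot products:
  L(u, v) = r_uu · N̂ = -3*sin(u)/Abs(sin(u)),
  M(u, v) = r_uv · N̂ = 0,
  N(u, v) = r_vv · N̂ = -3*sin(u)^3/Abs(sin(u)).
Evaluating at (u, v) = (3*pi/4, 5*pi/6):
  L = -3, M = 0, N = -3/2.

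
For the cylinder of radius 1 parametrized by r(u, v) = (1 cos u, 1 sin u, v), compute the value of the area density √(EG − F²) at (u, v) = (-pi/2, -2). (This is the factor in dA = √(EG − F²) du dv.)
√(EG − F²)|_{(-pi/2, -2)} = 1

E = 1, F = 0, G = 1, so EG − F² = 1. Taking the positive square root: √(EG − F²) = 1. At (u, v) = (-pi/2, -2): 1.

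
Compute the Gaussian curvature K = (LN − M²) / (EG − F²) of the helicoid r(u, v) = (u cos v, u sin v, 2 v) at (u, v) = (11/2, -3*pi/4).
K = -64/18769

Coefficients of the first fundamental form: E = 1, F = 0, G = u^2 + 4.
Coefficients of the second fundamental form: L = 0, M = -2/sqrt(u^2 + 4), N = 0.
Assemble K = (LN − M²)/(EG − F²) = -4/(u^2 + 4)^2. At (u, v) = (11/2, -3*pi/4): K = -64/18769.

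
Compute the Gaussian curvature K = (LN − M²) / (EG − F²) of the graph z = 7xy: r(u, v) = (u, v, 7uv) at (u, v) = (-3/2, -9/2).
K = -196/4870849

Coefficients of the first fundamental form: E = 49*v^2 + 1, F = 49*u*v, G = 49*u^2 + 1.
Coefficients of the second fundamental form: L = 0, M = 7/sqrt(49*u^2 + 49*v^2 + 1), N = 0.
Assemble K = (LN − M²)/(EG − F²) = -49/(2401*u^4 + 4802*u^2*v^2 + 98*u^2 + 2401*v^4 + 98*v^2 + 1). At (u, v) = (-3/2, -9/2): K = -196/4870849.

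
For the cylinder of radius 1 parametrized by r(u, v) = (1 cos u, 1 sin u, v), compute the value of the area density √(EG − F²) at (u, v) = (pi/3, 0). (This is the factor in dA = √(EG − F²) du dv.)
√(EG − F²)|_{(pi/3, 0)} = 1

E = 1, F = 0, G = 1, so EG − F² = 1. Taking the positive square root: √(EG − F²) = 1. At (u, v) = (pi/3, 0): 1.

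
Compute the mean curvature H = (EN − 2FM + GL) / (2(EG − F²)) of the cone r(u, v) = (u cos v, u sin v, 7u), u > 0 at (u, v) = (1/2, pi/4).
H = 7*sqrt(2)/10

With E = 50, F = 0, G = u^2, L = 0, M = 0, N = 7*sqrt(2)*u^2/(10*Abs(u)), assemble
  H = (EN − 2FM + GL) / (2(EG − F²)) = 7*sqrt(2)/(20*Abs(u)).
At (u, v) = (1/2, pi/4): H = 7*sqrt(2)/10.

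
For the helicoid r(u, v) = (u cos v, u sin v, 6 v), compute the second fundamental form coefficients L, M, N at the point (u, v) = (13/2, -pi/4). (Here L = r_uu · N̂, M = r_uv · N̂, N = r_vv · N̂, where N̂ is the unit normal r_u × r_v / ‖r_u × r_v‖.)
L = 0;  M = -12*sqrt(313)/313;  N = 0

Compute the unit normal N̂(u, v) = (6*sin(v)/sqrt(u^2 + 36), -6*cos(v)/sqrt(u^2 + 36), u/sqrt(u^2 + 36)), and the second partials r_uu, r_uv, r_vv. Take dot products:
  L(u, v) = r_uu · N̂ = 0,
  M(u, v) = r_uv · N̂ = -6/sqrt(u^2 + 36),
  N(u, v) = r_vv · N̂ = 0.
Evaluating at (u, v) = (13/2, -pi/4):
  L = 0, M = -12*sqrt(313)/313, N = 0.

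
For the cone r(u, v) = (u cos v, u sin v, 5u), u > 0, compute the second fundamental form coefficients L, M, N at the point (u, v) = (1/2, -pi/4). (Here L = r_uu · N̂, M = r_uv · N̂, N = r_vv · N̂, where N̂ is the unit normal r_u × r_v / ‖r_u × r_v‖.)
L = 0;  M = 0;  N = 5*sqrt(26)/52

Compute the unit normal N̂(u, v) = (-5*sqrt(26)*u*cos(v)/(26*Abs(u)), -5*sqrt(26)*u*sin(v)/(26*Abs(u)), sqrt(26)*u/(26*Abs(u))), and the second partials r_uu, r_uv, r_vv. Take dot products:
  L(u, v) = r_uu · N̂ = 0,
  M(u, v) = r_uv · N̂ = 0,
  N(u, v) = r_vv · N̂ = 5*sqrt(26)*u^2/(26*Abs(u)).
Evaluating at (u, v) = (1/2, -pi/4):
  L = 0, M = 0, N = 5*sqrt(26)/52.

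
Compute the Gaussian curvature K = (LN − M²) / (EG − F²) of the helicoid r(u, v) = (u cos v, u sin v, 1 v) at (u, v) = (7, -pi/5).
K = -1/2500

Coefficients of the first fundamental form: E = 1, F = 0, G = u^2 + 1.
Coefficients of the second fundamental form: L = 0, M = -1/sqrt(u^2 + 1), N = 0.
Assemble K = (LN − M²)/(EG − F²) = -1/(u^2 + 1)^2. At (u, v) = (7, -pi/5): K = -1/2500.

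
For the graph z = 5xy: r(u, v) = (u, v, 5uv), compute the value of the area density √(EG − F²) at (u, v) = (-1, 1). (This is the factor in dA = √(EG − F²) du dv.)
√(EG − F²)|_{(-1, 1)} = sqrt(51)

E = 25*v^2 + 1, F = 25*u*v, G = 25*u^2 + 1, so EG − F² = 25*u^2 + 25*v^2 + 1. Taking the positive square root: √(EG − F²) = sqrt(25*u^2 + 25*v^2 + 1). At (u, v) = (-1, 1): sqrt(51).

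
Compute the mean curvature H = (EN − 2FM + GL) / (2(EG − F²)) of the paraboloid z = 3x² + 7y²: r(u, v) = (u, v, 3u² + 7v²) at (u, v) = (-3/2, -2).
H = 2929*sqrt(866)/749956

With E = 36*u^2 + 1, F = 84*u*v, G = 196*v^2 + 1, L = 6/sqrt(36*u^2 + 196*v^2 + 1), M = 0, N = 14/sqrt(36*u^2 + 196*v^2 + 1), assemble
  H = (EN − 2FM + GL) / (2(EG − F²)) = 2*(126*u^2 + 294*v^2 + 5)/(36*u^2 + 196*v^2 + 1)^(3/2).
At (u, v) = (-3/2, -2): H = 2929*sqrt(866)/749956.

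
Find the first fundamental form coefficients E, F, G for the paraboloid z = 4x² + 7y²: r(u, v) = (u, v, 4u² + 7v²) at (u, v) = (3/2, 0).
E = 145;  F = 0;  G = 1

Partials: r_u = (1, 0, 8*u), r_v = (0, 1, 14*v). As functions of (u, v):
  E = r_u · r_u = 64*u^2 + 1,
  F = r_u · r_v = 112*u*v,
  G = r_v · r_v = 196*v^2 + 1.
Evaluating at (u, v) = (3/2, 0): E = 145, F = 0, G = 1.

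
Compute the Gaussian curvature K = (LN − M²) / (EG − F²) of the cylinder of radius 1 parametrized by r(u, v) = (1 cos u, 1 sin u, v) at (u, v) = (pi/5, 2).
K = 0

Coefficients of the first fundamental form: E = 1, F = 0, G = 1.
Coefficients of the second fundamental form: L = -1, M = 0, N = 0.
Assemble K = (LN − M²)/(EG − F²) = 0. At (u, v) = (pi/5, 2): K = 0.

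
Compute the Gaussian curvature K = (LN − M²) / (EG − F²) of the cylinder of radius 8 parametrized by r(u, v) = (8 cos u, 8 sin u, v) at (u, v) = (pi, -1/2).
K = 0

Coefficients of the first fundamental form: E = 64, F = 0, G = 1.
Coefficients of the second fundamental form: L = -8, M = 0, N = 0.
Assemble K = (LN − M²)/(EG − F²) = 0. At (u, v) = (pi, -1/2): K = 0.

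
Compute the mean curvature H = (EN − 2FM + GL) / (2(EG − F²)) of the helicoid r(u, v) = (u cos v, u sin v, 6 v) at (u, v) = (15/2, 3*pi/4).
H = 0

With E = 1, F = 0, G = u^2 + 36, L = 0, M = -6/sqrt(u^2 + 36), N = 0, assemble
  H = (EN − 2FM + GL) / (2(EG − F²)) = 0.
At (u, v) = (15/2, 3*pi/4): H = 0.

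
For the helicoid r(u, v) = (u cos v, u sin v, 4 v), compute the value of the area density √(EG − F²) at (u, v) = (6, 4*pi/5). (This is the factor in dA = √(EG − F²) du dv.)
√(EG − F²)|_{(6, 4*pi/5)} = 2*sqrt(13)

E = 1, F = 0, G = u^2 + 16, so EG − F² = u^2 + 16. Taking the positive square root: √(EG − F²) = sqrt(u^2 + 16). At (u, v) = (6, 4*pi/5): 2*sqrt(13).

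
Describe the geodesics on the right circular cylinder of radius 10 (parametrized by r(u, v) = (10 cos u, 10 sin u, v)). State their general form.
The cylinder is flat (K = 0) and locally isometric to the plane via the development (u, v) ↦ (10 u, v). Geodesics are the pre-images of straight lines: circles (v constant), vertical lines (u constant), and helices (v = c · u + d) for constants c, d.

A right cylinder has E = 10², F = 0, G = 1, so EG − F² = 10², and L = −10, M = N = 0, giving K = (LN − M²)/(EG − F²) = 0 everywhere. A flat surface is locally isometric to the Euclidean plane via the map (u, v) ↦ (10 u, v). Straight lines in the (x̃, ỹ) plane pull back to: (a) horizontal circles (v = const), (b) vertical generators (u = const), and (c) helices (10 u tan θ = v, i.e. v = c · u + d).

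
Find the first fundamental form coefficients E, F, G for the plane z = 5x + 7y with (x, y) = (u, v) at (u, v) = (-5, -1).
E = 26;  F = 35;  G = 50

Partials: r_u = (1, 0, 5), r_v = (0, 1, 7). As functions of (u, v):
  E = r_u · r_u = 26,
  F = r_u · r_v = 35,
  G = r_v · r_v = 50.
Evaluating at (u, v) = (-5, -1): E = 26, F = 35, G = 50.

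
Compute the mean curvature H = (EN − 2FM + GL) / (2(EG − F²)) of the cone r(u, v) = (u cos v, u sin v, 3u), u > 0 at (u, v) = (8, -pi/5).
H = 3*sqrt(10)/160

With E = 10, F = 0, G = u^2, L = 0, M = 0, N = 3*sqrt(10)*u^2/(10*Abs(u)), assemble
  H = (EN − 2FM + GL) / (2(EG − F²)) = 3*sqrt(10)/(20*Abs(u)).
At (u, v) = (8, -pi/5): H = 3*sqrt(10)/160.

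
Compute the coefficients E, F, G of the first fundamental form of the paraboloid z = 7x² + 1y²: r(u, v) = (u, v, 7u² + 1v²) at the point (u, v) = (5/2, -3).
E = 1226;  F = -210;  G = 37

Partials: r_u = (1, 0, 14*u), r_v = (0, 1, 2*v). As functions of (u, v):
  E = r_u · r_u = 196*u^2 + 1,
  F = r_u · r_v = 28*u*v,
  G = r_v · r_v = 4*v^2 + 1.
Evaluating at (u, v) = (5/2, -3): E = 1226, F = -210, G = 37.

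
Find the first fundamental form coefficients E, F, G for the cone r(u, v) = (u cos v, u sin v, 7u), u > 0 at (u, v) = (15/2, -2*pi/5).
E = 50;  F = 0;  G = 225/4

Partials: r_u = (cos(v), sin(v), 7), r_v = (-u*sin(v), u*cos(v), 0). As functions of (u, v):
  E = r_u · r_u = 50,
  F = r_u · r_v = 0,
  G = r_v · r_v = u^2.
Evaluating at (u, v) = (15/2, -2*pi/5): E = 50, F = 0, G = 225/4.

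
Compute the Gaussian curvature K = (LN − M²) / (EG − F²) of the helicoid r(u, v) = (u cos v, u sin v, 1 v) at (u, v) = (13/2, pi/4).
K = -16/29929

Coefficients of the first fundamental form: E = 1, F = 0, G = u^2 + 1.
Coefficients of the second fundamental form: L = 0, M = -1/sqrt(u^2 + 1), N = 0.
Assemble K = (LN − M²)/(EG − F²) = -1/(u^2 + 1)^2. At (u, v) = (13/2, pi/4): K = -16/29929.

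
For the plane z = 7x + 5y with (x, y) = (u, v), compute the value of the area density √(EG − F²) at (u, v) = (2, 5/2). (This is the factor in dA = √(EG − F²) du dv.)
√(EG − F²)|_{(2, 5/2)} = 5*sqrt(3)

E = 50, F = 35, G = 26, so EG − F² = 75. Taking the positive square root: √(EG − F²) = 5*sqrt(3). At (u, v) = (2, 5/2): 5*sqrt(3).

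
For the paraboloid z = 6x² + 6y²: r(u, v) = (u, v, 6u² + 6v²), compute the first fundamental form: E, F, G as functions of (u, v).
E = 144*u^2 + 1;  F = 144*u*v;  G = 144*v^2 + 1

Compute partials: r_u = (1, 0, 12*u), r_v = (0, 1, 12*v). Then
  E = r_u · r_u = 144*u^2 + 1,
  F = r_u · r_v = 144*u*v,
  G = r_v · r_v = 144*v^2 + 1.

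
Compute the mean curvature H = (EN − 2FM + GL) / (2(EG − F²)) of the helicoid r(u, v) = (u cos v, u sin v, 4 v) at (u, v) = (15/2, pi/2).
H = 0

With E = 1, F = 0, G = u^2 + 16, L = 0, M = -4/sqrt(u^2 + 16), N = 0, assemble
  H = (EN − 2FM + GL) / (2(EG − F²)) = 0.
At (u, v) = (15/2, pi/2): H = 0.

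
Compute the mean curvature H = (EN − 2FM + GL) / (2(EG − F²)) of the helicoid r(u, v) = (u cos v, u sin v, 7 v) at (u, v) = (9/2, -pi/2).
H = 0

With E = 1, F = 0, G = u^2 + 49, L = 0, M = -7/sqrt(u^2 + 49), N = 0, assemble
  H = (EN − 2FM + GL) / (2(EG − F²)) = 0.
At (u, v) = (9/2, -pi/2): H = 0.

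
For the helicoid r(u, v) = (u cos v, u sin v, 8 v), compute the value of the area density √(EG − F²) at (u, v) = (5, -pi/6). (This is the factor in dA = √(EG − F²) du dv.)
√(EG − F²)|_{(5, -pi/6)} = sqrt(89)

E = 1, F = 0, G = u^2 + 64, so EG − F² = u^2 + 64. Taking the positive square root: √(EG − F²) = sqrt(u^2 + 64). At (u, v) = (5, -pi/6): sqrt(89).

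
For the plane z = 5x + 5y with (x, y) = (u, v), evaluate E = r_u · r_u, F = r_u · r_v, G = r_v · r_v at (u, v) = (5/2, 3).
E = 26;  F = 25;  G = 26

Partials: r_u = (1, 0, 5), r_v = (0, 1, 5). As functions of (u, v):
  E = r_u · r_u = 26,
  F = r_u · r_v = 25,
  G = r_v · r_v = 26.
Evaluating at (u, v) = (5/2, 3): E = 26, F = 25, G = 26.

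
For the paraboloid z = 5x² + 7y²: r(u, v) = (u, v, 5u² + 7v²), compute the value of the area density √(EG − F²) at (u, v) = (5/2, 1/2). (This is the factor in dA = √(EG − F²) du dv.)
√(EG − F²)|_{(5/2, 1/2)} = 15*sqrt(3)

E = 100*u^2 + 1, F = 140*u*v, G = 196*v^2 + 1, so EG − F² = 100*u^2 + 196*v^2 + 1. Taking the positive square root: √(EG − F²) = sqrt(100*u^2 + 196*v^2 + 1). At (u, v) = (5/2, 1/2): 15*sqrt(3).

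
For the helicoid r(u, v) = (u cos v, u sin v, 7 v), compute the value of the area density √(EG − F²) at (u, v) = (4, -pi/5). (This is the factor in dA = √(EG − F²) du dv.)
√(EG − F²)|_{(4, -pi/5)} = sqrt(65)

E = 1, F = 0, G = u^2 + 49, so EG − F² = u^2 + 49. Taking the positive square root: √(EG − F²) = sqrt(u^2 + 49). At (u, v) = (4, -pi/5): sqrt(65).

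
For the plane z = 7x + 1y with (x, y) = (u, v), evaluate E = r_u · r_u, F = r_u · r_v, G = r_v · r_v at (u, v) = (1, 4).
E = 50;  F = 7;  G = 2

Partials: r_u = (1, 0, 7), r_v = (0, 1, 1). As functions of (u, v):
  E = r_u · r_u = 50,
  F = r_u · r_v = 7,
  G = r_v · r_v = 2.
Evaluating at (u, v) = (1, 4): E = 50, F = 7, G = 2.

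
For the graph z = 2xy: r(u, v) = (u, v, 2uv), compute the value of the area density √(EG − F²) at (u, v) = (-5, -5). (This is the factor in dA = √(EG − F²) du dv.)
√(EG − F²)|_{(-5, -5)} = sqrt(201)

E = 4*v^2 + 1, F = 4*u*v, G = 4*u^2 + 1, so EG − F² = 4*u^2 + 4*v^2 + 1. Taking the positive square root: √(EG − F²) = sqrt(4*u^2 + 4*v^2 + 1). At (u, v) = (-5, -5): sqrt(201).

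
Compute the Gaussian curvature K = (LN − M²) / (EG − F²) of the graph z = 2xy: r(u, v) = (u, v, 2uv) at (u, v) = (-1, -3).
K = -4/1681

Coefficients of the first fundamental form: E = 4*v^2 + 1, F = 4*u*v, G = 4*u^2 + 1.
Coefficients of the second fundamental form: L = 0, M = 2/sqrt(4*u^2 + 4*v^2 + 1), N = 0.
Assemble K = (LN − M²)/(EG − F²) = -4/(16*u^4 + 32*u^2*v^2 + 8*u^2 + 16*v^4 + 8*v^2 + 1). At (u, v) = (-1, -3): K = -4/1681.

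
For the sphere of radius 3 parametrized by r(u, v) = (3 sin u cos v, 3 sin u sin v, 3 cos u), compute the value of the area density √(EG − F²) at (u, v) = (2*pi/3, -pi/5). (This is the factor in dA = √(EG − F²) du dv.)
√(EG − F²)|_{(2*pi/3, -pi/5)} = 9*sqrt(3)/2

E = 9, F = 0, G = 9*sin(u)^2, so EG − F² = 81*sin(u)^2. Taking the positive square root: √(EG − F²) = 9*Abs(sin(u)). At (u, v) = (2*pi/3, -pi/5): 9*sqrt(3)/2.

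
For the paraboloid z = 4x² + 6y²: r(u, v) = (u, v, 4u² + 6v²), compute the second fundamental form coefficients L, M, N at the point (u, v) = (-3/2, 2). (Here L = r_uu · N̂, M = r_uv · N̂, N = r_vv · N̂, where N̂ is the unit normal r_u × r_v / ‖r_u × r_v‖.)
L = 8*sqrt(721)/721;  M = 0;  N = 12*sqrt(721)/721

Compute the unit normal N̂(u, v) = (-8*u/sqrt(64*u^2 + 144*v^2 + 1), -12*v/sqrt(64*u^2 + 144*v^2 + 1), 1/sqrt(64*u^2 + 144*v^2 + 1)), and the second partials r_uu, r_uv, r_vv. Take dot products:
  L(u, v) = r_uu · N̂ = 8/sqrt(64*u^2 + 144*v^2 + 1),
  M(u, v) = r_uv · N̂ = 0,
  N(u, v) = r_vv · N̂ = 12/sqrt(64*u^2 + 144*v^2 + 1).
Evaluating at (u, v) = (-3/2, 2):
  L = 8*sqrt(721)/721, M = 0, N = 12*sqrt(721)/721.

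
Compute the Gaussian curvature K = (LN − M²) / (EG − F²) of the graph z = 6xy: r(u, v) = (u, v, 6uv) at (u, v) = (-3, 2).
K = -36/219961

Coefficients of the first fundamental form: E = 36*v^2 + 1, F = 36*u*v, G = 36*u^2 + 1.
Coefficients of the second fundamental form: L = 0, M = 6/sqrt(36*u^2 + 36*v^2 + 1), N = 0.
Assemble K = (LN − M²)/(EG − F²) = -36/(1296*u^4 + 2592*u^2*v^2 + 72*u^2 + 1296*v^4 + 72*v^2 + 1). At (u, v) = (-3, 2): K = -36/219961.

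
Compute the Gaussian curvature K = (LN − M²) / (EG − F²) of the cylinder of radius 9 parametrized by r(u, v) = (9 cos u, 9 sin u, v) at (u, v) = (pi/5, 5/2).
K = 0

Coefficients of the first fundamental form: E = 81, F = 0, G = 1.
Coefficients of the second fundamental form: L = -9, M = 0, N = 0.
Assemble K = (LN − M²)/(EG − F²) = 0. At (u, v) = (pi/5, 5/2): K = 0.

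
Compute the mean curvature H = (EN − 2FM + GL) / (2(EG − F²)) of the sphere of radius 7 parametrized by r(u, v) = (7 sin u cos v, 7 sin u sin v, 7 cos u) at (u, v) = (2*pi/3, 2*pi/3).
H = -1/7

With E = 49, F = 0, G = 49*sin(u)^2, L = -7*sin(u)/Abs(sin(u)), M = 0, N = -7*sin(u)^3/Abs(sin(u)), assemble
  H = (EN − 2FM + GL) / (2(EG − F²)) = -sin(u)/(7*Abs(sin(u))).
At (u, v) = (2*pi/3, 2*pi/3): H = -1/7.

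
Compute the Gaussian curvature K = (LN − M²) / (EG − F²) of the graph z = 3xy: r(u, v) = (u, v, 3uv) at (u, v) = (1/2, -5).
K = -144/833569

Coefficients of the first fundamental form: E = 9*v^2 + 1, F = 9*u*v, G = 9*u^2 + 1.
Coefficients of the second fundamental form: L = 0, M = 3/sqrt(9*u^2 + 9*v^2 + 1), N = 0.
Assemble K = (LN − M²)/(EG − F²) = -9/(81*u^4 + 162*u^2*v^2 + 18*u^2 + 81*v^4 + 18*v^2 + 1). At (u, v) = (1/2, -5): K = -144/833569.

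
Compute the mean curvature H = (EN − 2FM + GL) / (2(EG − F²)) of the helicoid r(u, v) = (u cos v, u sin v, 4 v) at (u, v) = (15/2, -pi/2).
H = 0

With E = 1, F = 0, G = u^2 + 16, L = 0, M = -4/sqrt(u^2 + 16), N = 0, assemble
  H = (EN − 2FM + GL) / (2(EG − F²)) = 0.
At (u, v) = (15/2, -pi/2): H = 0.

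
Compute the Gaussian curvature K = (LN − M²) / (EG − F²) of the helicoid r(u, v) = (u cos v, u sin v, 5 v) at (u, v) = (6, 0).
K = -25/3721

Coefficients of the first fundamental form: E = 1, F = 0, G = u^2 + 25.
Coefficients of the second fundamental form: L = 0, M = -5/sqrt(u^2 + 25), N = 0.
Assemble K = (LN − M²)/(EG − F²) = -25/(u^2 + 25)^2. At (u, v) = (6, 0): K = -25/3721.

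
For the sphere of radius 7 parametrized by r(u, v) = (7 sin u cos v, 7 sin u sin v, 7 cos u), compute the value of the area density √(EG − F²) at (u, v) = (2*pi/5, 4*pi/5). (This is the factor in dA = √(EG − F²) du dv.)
√(EG − F²)|_{(2*pi/5, 4*pi/5)} = 49*sqrt(2*sqrt(5) + 10)/4

E = 49, F = 0, G = 49*sin(u)^2, so EG − F² = 2401*sin(u)^2. Taking the positive square root: √(EG − F²) = 49*Abs(sin(u)). At (u, v) = (2*pi/5, 4*pi/5): 49*sqrt(2*sqrt(5) + 10)/4.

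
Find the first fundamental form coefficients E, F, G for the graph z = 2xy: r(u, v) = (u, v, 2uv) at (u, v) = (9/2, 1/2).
E = 2;  F = 9;  G = 82

Partials: r_u = (1, 0, 2*v), r_v = (0, 1, 2*u). As functions of (u, v):
  E = r_u · r_u = 4*v^2 + 1,
  F = r_u · r_v = 4*u*v,
  G = r_v · r_v = 4*u^2 + 1.
Evaluating at (u, v) = (9/2, 1/2): E = 2, F = 9, G = 82.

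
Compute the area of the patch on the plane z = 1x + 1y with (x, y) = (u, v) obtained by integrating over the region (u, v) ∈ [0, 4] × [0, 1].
Area = 4*sqrt(3)

Area = ∫∫ √(EG − F²) du dv with √(EG − F²) = sqrt(3). Integrating over [0, 4] × [0, 1] gives 4*sqrt(3).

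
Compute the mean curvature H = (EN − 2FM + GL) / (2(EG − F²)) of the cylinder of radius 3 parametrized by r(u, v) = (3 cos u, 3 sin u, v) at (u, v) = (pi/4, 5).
H = -1/6

With E = 9, F = 0, G = 1, L = -3, M = 0, N = 0, assemble
  H = (EN − 2FM + GL) / (2(EG − F²)) = -1/6.
At (u, v) = (pi/4, 5): H = -1/6.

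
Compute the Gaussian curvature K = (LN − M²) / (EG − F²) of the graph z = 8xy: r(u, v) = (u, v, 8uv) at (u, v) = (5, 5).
K = -64/10246401

Coefficients of the first fundamental form: E = 64*v^2 + 1, F = 64*u*v, G = 64*u^2 + 1.
Coefficients of the second fundamental form: L = 0, M = 8/sqrt(64*u^2 + 64*v^2 + 1), N = 0.
Assemble K = (LN − M²)/(EG − F²) = -64/(4096*u^4 + 8192*u^2*v^2 + 128*u^2 + 4096*v^4 + 128*v^2 + 1). At (u, v) = (5, 5): K = -64/10246401.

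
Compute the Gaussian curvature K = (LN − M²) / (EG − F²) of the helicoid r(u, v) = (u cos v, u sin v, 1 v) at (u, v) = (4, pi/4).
K = -1/289

Coefficients of the first fundamental form: E = 1, F = 0, G = u^2 + 1.
Coefficients of the second fundamental form: L = 0, M = -1/sqrt(u^2 + 1), N = 0.
Assemble K = (LN − M²)/(EG − F²) = -1/(u^2 + 1)^2. At (u, v) = (4, pi/4): K = -1/289.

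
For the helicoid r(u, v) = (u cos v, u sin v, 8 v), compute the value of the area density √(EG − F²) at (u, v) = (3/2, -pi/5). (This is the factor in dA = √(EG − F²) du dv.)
√(EG − F²)|_{(3/2, -pi/5)} = sqrt(265)/2

E = 1, F = 0, G = u^2 + 64, so EG − F² = u^2 + 64. Taking the positive square root: √(EG − F²) = sqrt(u^2 + 64). At (u, v) = (3/2, -pi/5): sqrt(265)/2.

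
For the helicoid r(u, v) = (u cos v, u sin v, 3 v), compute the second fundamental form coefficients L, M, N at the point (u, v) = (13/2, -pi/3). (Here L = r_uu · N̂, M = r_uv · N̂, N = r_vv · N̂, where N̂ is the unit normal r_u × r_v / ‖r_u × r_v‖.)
L = 0;  M = -6*sqrt(205)/205;  N = 0

Compute the unit normal N̂(u, v) = (3*sin(v)/sqrt(u^2 + 9), -3*cos(v)/sqrt(u^2 + 9), u/sqrt(u^2 + 9)), and the second partials r_uu, r_uv, r_vv. Take dot products:
  L(u, v) = r_uu · N̂ = 0,
  M(u, v) = r_uv · N̂ = -3/sqrt(u^2 + 9),
  N(u, v) = r_vv · N̂ = 0.
Evaluating at (u, v) = (13/2, -pi/3):
  L = 0, M = -6*sqrt(205)/205, N = 0.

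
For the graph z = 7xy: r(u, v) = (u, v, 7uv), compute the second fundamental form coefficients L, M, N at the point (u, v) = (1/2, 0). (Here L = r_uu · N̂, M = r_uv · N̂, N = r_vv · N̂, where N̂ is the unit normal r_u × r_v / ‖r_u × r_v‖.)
L = 0;  M = 14*sqrt(53)/53;  N = 0

Compute the unit normal N̂(u, v) = (-7*v/sqrt(49*u^2 + 49*v^2 + 1), -7*u/sqrt(49*u^2 + 49*v^2 + 1), 1/sqrt(49*u^2 + 49*v^2 + 1)), and the second partials r_uu, r_uv, r_vv. Take dot products:
  L(u, v) = r_uu · N̂ = 0,
  M(u, v) = r_uv · N̂ = 7/sqrt(49*u^2 + 49*v^2 + 1),
  N(u, v) = r_vv · N̂ = 0.
Evaluating at (u, v) = (1/2, 0):
  L = 0, M = 14*sqrt(53)/53, N = 0.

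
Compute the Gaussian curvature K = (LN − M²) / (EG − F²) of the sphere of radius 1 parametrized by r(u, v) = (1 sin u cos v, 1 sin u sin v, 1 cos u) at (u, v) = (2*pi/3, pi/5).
K = 1

Coefficients of the first fundamental form: E = 1, F = 0, G = sin(u)^2.
Coefficients of the second fundamental form: L = -sin(u)/Abs(sin(u)), M = 0, N = -sin(u)^3/Abs(sin(u)).
Assemble K = (LN − M²)/(EG − F²) = 1. At (u, v) = (2*pi/3, pi/5): K = 1.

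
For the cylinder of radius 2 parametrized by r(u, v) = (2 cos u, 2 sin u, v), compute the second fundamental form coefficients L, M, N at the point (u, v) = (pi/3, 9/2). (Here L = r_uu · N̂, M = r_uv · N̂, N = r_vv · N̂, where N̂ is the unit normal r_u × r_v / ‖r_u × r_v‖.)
L = -2;  M = 0;  N = 0

Compute the unit normal N̂(u, v) = (cos(u), sin(u), 0), and the second partials r_uu, r_uv, r_vv. Take dot products:
  L(u, v) = r_uu · N̂ = -2,
  M(u, v) = r_uv · N̂ = 0,
  N(u, v) = r_vv · N̂ = 0.
Evaluating at (u, v) = (pi/3, 9/2):
  L = -2, M = 0, N = 0.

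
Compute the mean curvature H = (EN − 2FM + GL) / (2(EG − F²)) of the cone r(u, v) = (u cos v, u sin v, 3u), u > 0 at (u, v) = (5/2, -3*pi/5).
H = 3*sqrt(10)/50

With E = 10, F = 0, G = u^2, L = 0, M = 0, N = 3*sqrt(10)*u^2/(10*Abs(u)), assemble
  H = (EN − 2FM + GL) / (2(EG − F²)) = 3*sqrt(10)/(20*Abs(u)).
At (u, v) = (5/2, -3*pi/5): H = 3*sqrt(10)/50.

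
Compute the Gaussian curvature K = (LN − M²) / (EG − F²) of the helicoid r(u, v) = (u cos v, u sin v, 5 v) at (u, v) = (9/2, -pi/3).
K = -400/32761

Coefficients of the first fundamental form: E = 1, F = 0, G = u^2 + 25.
Coefficients of the second fundamental form: L = 0, M = -5/sqrt(u^2 + 25), N = 0.
Assemble K = (LN − M²)/(EG − F²) = -25/(u^2 + 25)^2. At (u, v) = (9/2, -pi/3): K = -400/32761.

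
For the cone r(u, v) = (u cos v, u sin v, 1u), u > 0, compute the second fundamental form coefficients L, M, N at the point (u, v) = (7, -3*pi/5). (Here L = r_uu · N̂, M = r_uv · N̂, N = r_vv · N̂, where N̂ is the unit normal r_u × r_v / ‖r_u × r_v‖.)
L = 0;  M = 0;  N = 7*sqrt(2)/2

Compute the unit normal N̂(u, v) = (-sqrt(2)*u*cos(v)/(2*Abs(u)), -sqrt(2)*u*sin(v)/(2*Abs(u)), sqrt(2)*u/(2*Abs(u))), and the second partials r_uu, r_uv, r_vv. Take dot products:
  L(u, v) = r_uu · N̂ = 0,
  M(u, v) = r_uv · N̂ = 0,
  N(u, v) = r_vv · N̂ = sqrt(2)*u^2/(2*Abs(u)).
Evaluating at (u, v) = (7, -3*pi/5):
  L = 0, M = 0, N = 7*sqrt(2)/2.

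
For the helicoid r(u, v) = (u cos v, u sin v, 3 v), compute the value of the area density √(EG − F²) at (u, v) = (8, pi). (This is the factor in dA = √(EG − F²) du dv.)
√(EG − F²)|_{(8, pi)} = sqrt(73)

E = 1, F = 0, G = u^2 + 9, so EG − F² = u^2 + 9. Taking the positive square root: √(EG − F²) = sqrt(u^2 + 9). At (u, v) = (8, pi): sqrt(73).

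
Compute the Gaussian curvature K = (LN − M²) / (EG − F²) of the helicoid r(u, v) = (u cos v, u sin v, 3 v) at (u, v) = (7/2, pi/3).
K = -144/7225

Coefficients of the first fundamental form: E = 1, F = 0, G = u^2 + 9.
Coefficients of the second fundamental form: L = 0, M = -3/sqrt(u^2 + 9), N = 0.
Assemble K = (LN − M²)/(EG − F²) = -9/(u^2 + 9)^2. At (u, v) = (7/2, pi/3): K = -144/7225.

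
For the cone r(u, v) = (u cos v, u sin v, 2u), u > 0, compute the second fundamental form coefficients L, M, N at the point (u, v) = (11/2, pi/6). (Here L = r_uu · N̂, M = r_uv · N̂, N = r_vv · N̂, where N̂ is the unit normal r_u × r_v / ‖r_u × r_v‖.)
L = 0;  M = 0;  N = 11*sqrt(5)/5

Compute the unit normal N̂(u, v) = (-2*sqrt(5)*u*cos(v)/(5*Abs(u)), -2*sqrt(5)*u*sin(v)/(5*Abs(u)), sqrt(5)*u/(5*Abs(u))), and the second partials r_uu, r_uv, r_vv. Take dot products:
  L(u, v) = r_uu · N̂ = 0,
  M(u, v) = r_uv · N̂ = 0,
  N(u, v) = r_vv · N̂ = 2*sqrt(5)*u^2/(5*Abs(u)).
Evaluating at (u, v) = (11/2, pi/6):
  L = 0, M = 0, N = 11*sqrt(5)/5.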